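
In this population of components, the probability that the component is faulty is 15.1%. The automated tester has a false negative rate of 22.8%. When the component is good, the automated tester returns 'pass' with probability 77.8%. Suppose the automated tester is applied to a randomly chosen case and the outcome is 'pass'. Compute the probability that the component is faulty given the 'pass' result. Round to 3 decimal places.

P(H | E) ≈ 0.050

Let H be the event that the component is faulty. P(H) = 0.151, so P(¬H) = 0.849. With E the 'pass' result, P(E|H) = 0.228 and P(E|¬H) = 0.778.
P(E) = 0.228·0.151 + 0.778·0.849 = 0.034428 + 0.66052 = 0.69495.
By Bayes' theorem, P(H|E) = 0.034428 / 0.69495 = 0.050.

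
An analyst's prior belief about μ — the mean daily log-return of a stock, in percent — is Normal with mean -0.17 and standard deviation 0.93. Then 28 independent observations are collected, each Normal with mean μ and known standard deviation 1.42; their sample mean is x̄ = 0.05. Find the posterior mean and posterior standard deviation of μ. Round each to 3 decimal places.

With known σ, the Normal prior is conjugate. Weight on the data is w = (n/σ²)/(n/σ² + 1/τ₀²) = 13.8861/(13.8861+1.15620) = 0.92314.
Posterior mean = w·x̄ + (1−w)·μ₀ = 0.92314·0.05 + 0.076863·-0.17 = 0.033. Posterior variance = 1/(13.8861+1.15620) = 0.0664790, so SD = 0.258.

Posterior mean ≈ 0.033; posterior SD ≈ 0.258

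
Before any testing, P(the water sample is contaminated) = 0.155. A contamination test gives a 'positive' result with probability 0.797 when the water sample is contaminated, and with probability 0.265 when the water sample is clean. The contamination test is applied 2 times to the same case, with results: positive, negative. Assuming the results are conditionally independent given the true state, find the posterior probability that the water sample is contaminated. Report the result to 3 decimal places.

Let H be the event that the water sample is contaminated; start with P(H) = 0.155. P('positive'|H) = 0.797, P('positive'|¬H) = 0.265.
Update on result 1 ('positive'): P(H) ← 0.797·0.1550 / (0.797·0.1550 + 0.265·0.8450) = 0.12354/0.34746 = 0.3555.
Update on result 2 ('negative'): P(H) ← 0.203·0.3555 / (0.203·0.3555 + 0.735·0.6445) = 0.072174/0.54585 = 0.1322.

Posterior P(H) ≈ 0.132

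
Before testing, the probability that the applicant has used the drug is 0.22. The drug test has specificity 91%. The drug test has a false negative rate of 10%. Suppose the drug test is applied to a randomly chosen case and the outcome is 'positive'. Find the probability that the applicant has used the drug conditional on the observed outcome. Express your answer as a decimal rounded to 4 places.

Let H be the event that the applicant has used the drug. P(H) = 0.22, so P(¬H) = 0.78. With E the 'positive' result, P(E|H) = 0.9 and P(E|¬H) = 0.09.
P(E) = 0.9·0.22 + 0.09·0.78 = 0.19800 + 0.070200 = 0.26820.
By Bayes' theorem, P(H|E) = 0.19800 / 0.26820 = 0.7383.

P(H | E) ≈ 0.7383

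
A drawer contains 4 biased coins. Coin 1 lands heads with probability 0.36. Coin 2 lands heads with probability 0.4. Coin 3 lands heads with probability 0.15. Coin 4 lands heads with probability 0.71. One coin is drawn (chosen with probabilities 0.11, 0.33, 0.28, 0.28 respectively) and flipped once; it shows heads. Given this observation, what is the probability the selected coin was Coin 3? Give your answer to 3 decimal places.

Posterior probability ≈ 0.102

Tabulate prior·likelihood by source: [1] prior 0.11, lik 0.36, product 0.03960; [2] prior 0.33, lik 0.4, product 0.1320; [3] prior 0.28, lik 0.15, product 0.04200; [4] prior 0.28, lik 0.71, product 0.1988.
Normalizing constant = 0.41240; the posterior for Coin 3 is its product over the sum, 0.04200/0.41240 = 0.102.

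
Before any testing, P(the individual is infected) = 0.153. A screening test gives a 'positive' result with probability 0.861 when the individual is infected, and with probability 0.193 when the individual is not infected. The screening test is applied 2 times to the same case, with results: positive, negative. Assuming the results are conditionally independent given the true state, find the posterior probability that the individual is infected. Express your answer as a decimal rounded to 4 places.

With H the event that the individual is infected, the joint likelihood of the observed sequence is P(data|H) = 0.861·0.139 = 0.11968 and P(data|¬H) = 0.193·0.807 = 0.15575.
Bayes: P(H|data) = 0.153·0.11968 / (0.153·0.11968 + 0.847·0.15575) = 0.018311/0.15023 = 0.1219.

Posterior P(H) ≈ 0.1219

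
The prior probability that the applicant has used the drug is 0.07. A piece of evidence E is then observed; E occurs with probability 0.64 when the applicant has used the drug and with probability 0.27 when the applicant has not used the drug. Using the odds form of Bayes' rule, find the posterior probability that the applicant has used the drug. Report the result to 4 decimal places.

Posterior probability ≈ 0.1514

Prior odds = 0.07/(1−0.07) = 0.075269.
Likelihood ratio for E = 0.64/0.27 = 2.3704.
Posterior odds = prior odds × LR = 0.17841.
Posterior probability = odds/(1+odds) = 0.17841/1.1784 = 0.1514.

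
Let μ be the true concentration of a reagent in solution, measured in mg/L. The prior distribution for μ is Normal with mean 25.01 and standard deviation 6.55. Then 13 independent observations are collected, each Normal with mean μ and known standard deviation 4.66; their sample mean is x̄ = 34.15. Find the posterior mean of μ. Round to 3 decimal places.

With known σ, the Normal prior is conjugate. Weight on the data is w = (n/σ²)/(n/σ² + 1/τ₀²) = 0.598648/(0.598648+0.0233087) = 0.96252.
Posterior mean = w·x̄ + (1−w)·μ₀ = 0.96252·34.15 + 0.037476·25.01 = 33.807.

Posterior mean ≈ 33.807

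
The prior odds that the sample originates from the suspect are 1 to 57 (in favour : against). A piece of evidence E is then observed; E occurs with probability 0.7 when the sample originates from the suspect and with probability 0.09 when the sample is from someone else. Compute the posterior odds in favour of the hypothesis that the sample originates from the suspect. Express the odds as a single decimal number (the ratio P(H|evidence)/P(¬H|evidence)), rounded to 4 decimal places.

Posterior odds ≈ 0.1365

Prior odds = 1/57 = 0.017544. In log-odds, ln(0.017544) = -4.0431.
Add log likelihood ratio: ln(7.7778) = 2.0513.
Posterior log-odds = -1.9918, so posterior odds = exp(-1.9918) = 0.13645.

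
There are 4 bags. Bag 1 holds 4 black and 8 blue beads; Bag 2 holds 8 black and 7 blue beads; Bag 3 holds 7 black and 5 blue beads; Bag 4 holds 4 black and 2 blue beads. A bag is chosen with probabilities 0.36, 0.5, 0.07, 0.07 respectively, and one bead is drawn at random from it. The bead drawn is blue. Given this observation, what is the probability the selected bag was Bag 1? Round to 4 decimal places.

Posterior probability ≈ 0.4564

P(blue|Bag 1) = 0.6667; P(blue|Bag 2) = 0.4667; P(blue|Bag 3) = 0.4167; P(blue|Bag 4) = 0.3333.
Prior × likelihood for each source: 0.36·0.6667=0.2400, 0.5·0.4667=0.2333, 0.07·0.4167=0.02917, 0.07·0.3333=0.02333. Summing gives P(blue) = 0.52583.
P(Bag 1 | blue) = 0.2400 / 0.52583 = 0.4564.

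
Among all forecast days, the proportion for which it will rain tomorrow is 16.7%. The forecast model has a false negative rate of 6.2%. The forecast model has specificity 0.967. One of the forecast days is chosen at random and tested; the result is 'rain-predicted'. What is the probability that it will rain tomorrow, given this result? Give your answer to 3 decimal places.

P(H | E) ≈ 0.851

Write H for 'it will rain tomorrow'. Prior odds H:¬H = 0.167/0.833 = 0.20048. For the 'rain-predicted' outcome, the likelihood ratio is 0.938/0.033 = 28.424.
Posterior odds = 0.20048 × 28.424 = 5.6985, so P(H|E) = 5.6985/(1+5.6985) = 0.851.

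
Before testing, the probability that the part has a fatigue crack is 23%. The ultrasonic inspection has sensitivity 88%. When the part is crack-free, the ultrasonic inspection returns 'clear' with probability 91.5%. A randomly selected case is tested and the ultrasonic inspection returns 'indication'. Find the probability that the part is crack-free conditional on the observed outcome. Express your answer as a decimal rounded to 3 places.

P(¬H | E) ≈ 0.244

Write H for 'the part has a fatigue crack'. Prior odds H:¬H = 0.23/0.77 = 0.29870. For the 'indication' outcome, the likelihood ratio is 0.88/0.085 = 10.353.
Posterior odds = 0.29870 × 10.353 = 3.0924, so P(H|E) = 3.0924/(1+3.0924) = 0.756. Then P(¬H|E) = 1 − 0.756 = 0.244.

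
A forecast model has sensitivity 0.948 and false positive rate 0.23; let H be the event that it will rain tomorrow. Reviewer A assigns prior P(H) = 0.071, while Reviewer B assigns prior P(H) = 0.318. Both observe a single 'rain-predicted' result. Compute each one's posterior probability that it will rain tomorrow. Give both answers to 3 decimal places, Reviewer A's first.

Reviewer A: 0.240; Reviewer B: 0.658

P('+'|H) = 0.948, P('+'|¬H) = 0.23.
Reviewer A: numerator 0.948·0.071 = 0.067308; evidence = 0.067308+0.23·0.929 = 0.28098; posterior = 0.240.
Reviewer B: numerator 0.948·0.318 = 0.30146; evidence = 0.30146+0.23·0.682 = 0.45832; posterior = 0.658.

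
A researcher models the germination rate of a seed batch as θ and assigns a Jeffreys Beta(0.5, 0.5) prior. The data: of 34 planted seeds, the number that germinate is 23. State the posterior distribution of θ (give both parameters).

Posterior: Beta(23.5, 11.5)

The binomial likelihood is conjugate to the Beta prior: with 23 successes and 11 failures, the posterior is Beta(0.5+23, 0.5+11) = Beta(23.5, 11.5).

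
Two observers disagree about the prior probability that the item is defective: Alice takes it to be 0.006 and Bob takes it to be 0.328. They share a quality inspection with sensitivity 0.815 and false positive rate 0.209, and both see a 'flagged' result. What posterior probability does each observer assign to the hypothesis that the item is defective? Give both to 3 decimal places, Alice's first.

The likelihood ratio for a 'flagged' result is 0.815/0.209 = 3.8995.
Alice: prior odds 0.006/0.994 = 0.0060362; posterior odds 0.023538; posterior probability 0.023.
Bob: prior odds 0.328/0.672 = 0.48810; posterior odds 1.9033; posterior probability 0.656.

Alice: 0.023; Bob: 0.656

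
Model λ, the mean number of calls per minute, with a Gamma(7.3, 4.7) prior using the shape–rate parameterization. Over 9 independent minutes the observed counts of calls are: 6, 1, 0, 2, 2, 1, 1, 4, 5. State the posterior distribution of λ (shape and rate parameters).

Total count ∑xᵢ = 22 over n = 9 minutes.
Gamma is conjugate to the Poisson likelihood: posterior is Gamma(shape = 7.3+22 = 29.3, rate = 4.7+9 = 13.7).

Posterior: Gamma(shape=29.3, rate=13.7)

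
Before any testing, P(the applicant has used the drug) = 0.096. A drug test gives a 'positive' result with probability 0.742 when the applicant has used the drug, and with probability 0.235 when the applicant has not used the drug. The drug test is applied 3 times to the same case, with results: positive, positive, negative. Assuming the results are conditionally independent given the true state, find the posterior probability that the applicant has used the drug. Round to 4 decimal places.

Posterior P(H) ≈ 0.2631

With H the event that the applicant has used the drug, the joint likelihood of the observed sequence is P(data|H) = 0.742·0.742·0.258 = 0.14205 and P(data|¬H) = 0.235·0.235·0.765 = 0.042247.
Bayes: P(H|data) = 0.096·0.14205 / (0.096·0.14205 + 0.904·0.042247) = 0.013636/0.051828 = 0.2631.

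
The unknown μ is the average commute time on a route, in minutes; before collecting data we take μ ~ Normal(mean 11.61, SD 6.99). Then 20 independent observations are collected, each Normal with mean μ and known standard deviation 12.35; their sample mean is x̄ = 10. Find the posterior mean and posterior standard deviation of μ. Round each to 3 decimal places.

Posterior mean ≈ 10.217; posterior SD ≈ 2.568

Prior precision 1/τ₀² = 1/6.99² = 0.0204666; data precision n/σ² = 20/12.35² = 0.131128.
Posterior precision = 0.0204666 + 0.131128 = 0.151595, giving posterior SD = 1/√0.151595 = 2.568.
Posterior mean = (0.0204666·11.61 + 0.131128·10) / 0.151595 = 10.217.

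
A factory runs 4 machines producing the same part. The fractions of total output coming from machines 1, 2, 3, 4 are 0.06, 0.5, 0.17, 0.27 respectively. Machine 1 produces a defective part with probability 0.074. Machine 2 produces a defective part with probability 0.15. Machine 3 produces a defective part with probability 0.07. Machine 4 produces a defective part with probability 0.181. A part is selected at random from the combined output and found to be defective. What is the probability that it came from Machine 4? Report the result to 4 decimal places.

Posterior probability ≈ 0.3485

Tabulate prior·likelihood by source: [1] prior 0.06, lik 0.074, product 0.004440; [2] prior 0.5, lik 0.15, product 0.07500; [3] prior 0.17, lik 0.07, product 0.01190; [4] prior 0.27, lik 0.181, product 0.04887.
Normalizing constant = 0.14021; the posterior for Machine 4 is its product over the sum, 0.04887/0.14021 = 0.3485.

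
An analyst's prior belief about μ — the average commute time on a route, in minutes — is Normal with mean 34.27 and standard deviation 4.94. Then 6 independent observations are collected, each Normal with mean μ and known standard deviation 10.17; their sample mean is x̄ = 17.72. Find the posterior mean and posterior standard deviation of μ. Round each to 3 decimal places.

Posterior mean ≈ 24.571; posterior SD ≈ 3.178

With known σ, the Normal prior is conjugate. Weight on the data is w = (n/σ²)/(n/σ² + 1/τ₀²) = 0.0580109/(0.0580109+0.0409776) = 0.58604.
Posterior mean = w·x̄ + (1−w)·μ₀ = 0.58604·17.72 + 0.41396·34.27 = 24.571. Posterior variance = 1/(0.0580109+0.0409776) = 10.1022, so SD = 3.178.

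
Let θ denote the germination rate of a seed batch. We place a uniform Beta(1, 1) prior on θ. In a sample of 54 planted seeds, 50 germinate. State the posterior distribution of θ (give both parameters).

Posterior: Beta(51, 5)

Observing 50 successes and 4 failures updates Beta(1, 1) by adding the success and failure counts to the two shape parameters: α = 1+50 = 51, β = 1+4 = 5.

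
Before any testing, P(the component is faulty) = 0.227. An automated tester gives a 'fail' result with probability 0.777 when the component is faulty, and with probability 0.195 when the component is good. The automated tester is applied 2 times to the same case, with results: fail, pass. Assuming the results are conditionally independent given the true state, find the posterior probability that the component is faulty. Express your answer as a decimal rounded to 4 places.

Let H be the event that the component is faulty; start with P(H) = 0.227. P('fail'|H) = 0.777, P('fail'|¬H) = 0.195.
Update on result 1 ('fail'): P(H) ← 0.777·0.2270 / (0.777·0.2270 + 0.195·0.7730) = 0.17638/0.32711 = 0.5392.
Update on result 2 ('pass'): P(H) ← 0.223·0.5392 / (0.223·0.5392 + 0.805·0.4608) = 0.12024/0.49119 = 0.2448.

Posterior P(H) ≈ 0.2448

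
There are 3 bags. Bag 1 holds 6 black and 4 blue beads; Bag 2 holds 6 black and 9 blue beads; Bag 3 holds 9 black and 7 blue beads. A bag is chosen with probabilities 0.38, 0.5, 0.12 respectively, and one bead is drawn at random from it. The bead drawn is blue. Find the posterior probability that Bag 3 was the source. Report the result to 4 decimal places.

Posterior probability ≈ 0.1041

P(blue|Bag 1) = 0.4; P(blue|Bag 2) = 0.6; P(blue|Bag 3) = 0.4375.
Prior × likelihood for each source: 0.38·0.4=0.1520, 0.5·0.6=0.3000, 0.12·0.4375=0.05250. Summing gives P(blue) = 0.50450.
P(Bag 3 | blue) = 0.05250 / 0.50450 = 0.1041.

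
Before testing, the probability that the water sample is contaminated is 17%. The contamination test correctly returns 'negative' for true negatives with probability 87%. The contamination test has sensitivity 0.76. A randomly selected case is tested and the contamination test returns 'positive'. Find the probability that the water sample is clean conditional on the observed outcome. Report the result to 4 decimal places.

Let H be the event that the water sample is contaminated. P(H) = 0.17, so P(¬H) = 0.83. With E the 'positive' result, P(E|H) = 0.76 and P(E|¬H) = 0.13.
P(E) = 0.76·0.17 + 0.13·0.83 = 0.12920 + 0.10790 = 0.23710.
By Bayes' theorem, P(H|E) = 0.12920 / 0.23710 = 0.5449. Hence P(¬H|E) = 1 − 0.5449 = 0.4551.

P(¬H | E) ≈ 0.4551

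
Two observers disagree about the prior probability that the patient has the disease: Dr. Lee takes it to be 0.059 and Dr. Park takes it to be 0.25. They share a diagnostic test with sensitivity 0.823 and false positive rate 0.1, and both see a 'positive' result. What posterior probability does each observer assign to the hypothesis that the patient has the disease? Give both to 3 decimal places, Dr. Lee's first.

P('+'|H) = 0.823, P('+'|¬H) = 0.1.
Dr. Lee: numerator 0.823·0.059 = 0.048557; evidence = 0.048557+0.1·0.941 = 0.14266; posterior = 0.340.
Dr. Park: numerator 0.823·0.25 = 0.20575; evidence = 0.20575+0.1·0.75 = 0.28075; posterior = 0.733.

Dr. Lee: 0.340; Dr. Park: 0.733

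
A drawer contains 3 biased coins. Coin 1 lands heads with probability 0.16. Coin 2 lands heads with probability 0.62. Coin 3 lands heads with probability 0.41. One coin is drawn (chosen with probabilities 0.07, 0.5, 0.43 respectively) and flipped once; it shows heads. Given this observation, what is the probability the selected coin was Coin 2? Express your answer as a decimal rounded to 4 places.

P(heads|C1) = 0.16; P(heads|C2) = 0.62; P(heads|C3) = 0.41.
Prior × likelihood for each source: 0.07·0.16=0.01120, 0.5·0.62=0.3100, 0.43·0.41=0.1763. Summing gives P(heads) = 0.49750.
P(Coin 2 | heads) = 0.3100 / 0.49750 = 0.6231.

Posterior probability ≈ 0.6231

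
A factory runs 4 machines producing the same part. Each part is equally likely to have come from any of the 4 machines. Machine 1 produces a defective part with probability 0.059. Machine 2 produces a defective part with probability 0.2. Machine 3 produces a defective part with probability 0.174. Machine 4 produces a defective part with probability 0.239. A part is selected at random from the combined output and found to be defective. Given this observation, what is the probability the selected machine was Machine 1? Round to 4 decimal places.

Tabulate prior·likelihood by source: [1] prior 0.25, lik 0.059, product 0.01475; [2] prior 0.25, lik 0.2, product 0.05000; [3] prior 0.25, lik 0.174, product 0.04350; [4] prior 0.25, lik 0.239, product 0.05975.
Normalizing constant = 0.16800; the posterior for Machine 1 is its product over the sum, 0.01475/0.16800 = 0.0878.

Posterior probability ≈ 0.0878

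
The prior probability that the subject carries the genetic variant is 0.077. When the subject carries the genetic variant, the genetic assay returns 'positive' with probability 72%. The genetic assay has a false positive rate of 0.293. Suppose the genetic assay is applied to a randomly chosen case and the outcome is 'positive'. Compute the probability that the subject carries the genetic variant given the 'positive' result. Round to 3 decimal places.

P(H | E) ≈ 0.170

Write H for 'the subject carries the genetic variant'. Prior odds H:¬H = 0.077/0.923 = 0.083424. For the 'positive' outcome, the likelihood ratio is 0.72/0.293 = 2.4573.
Posterior odds = 0.083424 × 2.4573 = 0.20500, so P(H|E) = 0.20500/(1+0.20500) = 0.170.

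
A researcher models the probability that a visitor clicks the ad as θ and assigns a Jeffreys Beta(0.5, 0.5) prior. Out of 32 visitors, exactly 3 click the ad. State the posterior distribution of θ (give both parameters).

Posterior: Beta(3.5, 29.5)

The binomial likelihood is conjugate to the Beta prior: with 3 successes and 29 failures, the posterior is Beta(0.5+3, 0.5+29) = Beta(3.5, 29.5).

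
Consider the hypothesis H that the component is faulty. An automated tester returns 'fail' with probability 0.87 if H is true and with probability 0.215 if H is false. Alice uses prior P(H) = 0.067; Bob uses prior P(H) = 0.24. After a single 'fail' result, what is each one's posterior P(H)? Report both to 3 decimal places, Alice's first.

Alice: 0.225; Bob: 0.561

P('+'|H) = 0.87, P('+'|¬H) = 0.215.
Alice: numerator 0.87·0.067 = 0.058290; evidence = 0.058290+0.215·0.933 = 0.25888; posterior = 0.225.
Bob: numerator 0.87·0.24 = 0.20880; evidence = 0.20880+0.215·0.76 = 0.37220; posterior = 0.561.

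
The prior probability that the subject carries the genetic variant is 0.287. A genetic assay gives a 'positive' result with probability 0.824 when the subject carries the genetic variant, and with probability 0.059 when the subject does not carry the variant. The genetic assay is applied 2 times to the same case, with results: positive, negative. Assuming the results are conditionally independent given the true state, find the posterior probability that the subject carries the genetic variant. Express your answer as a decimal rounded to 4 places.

Let H be the event that the subject carries the genetic variant; start with P(H) = 0.287. P('positive'|H) = 0.824, P('positive'|¬H) = 0.059.
Update on result 1 ('positive'): P(H) ← 0.824·0.2870 / (0.824·0.2870 + 0.059·0.7130) = 0.23649/0.27855 = 0.8490.
Update on result 2 ('negative'): P(H) ← 0.176·0.8490 / (0.176·0.8490 + 0.941·0.1510) = 0.14942/0.29153 = 0.5125.

Posterior P(H) ≈ 0.5125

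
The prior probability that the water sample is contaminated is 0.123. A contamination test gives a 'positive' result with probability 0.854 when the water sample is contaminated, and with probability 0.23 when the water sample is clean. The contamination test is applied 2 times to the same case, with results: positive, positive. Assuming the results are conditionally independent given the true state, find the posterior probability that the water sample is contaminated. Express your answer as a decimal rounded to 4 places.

Posterior P(H) ≈ 0.6591

Let H be the event that the water sample is contaminated; start with P(H) = 0.123. P('positive'|H) = 0.854, P('positive'|¬H) = 0.23.
Update on result 1 ('positive'): P(H) ← 0.854·0.1230 / (0.854·0.1230 + 0.23·0.8770) = 0.10504/0.30675 = 0.3424.
Update on result 2 ('positive'): P(H) ← 0.854·0.3424 / (0.854·0.3424 + 0.23·0.6576) = 0.29244/0.44368 = 0.6591.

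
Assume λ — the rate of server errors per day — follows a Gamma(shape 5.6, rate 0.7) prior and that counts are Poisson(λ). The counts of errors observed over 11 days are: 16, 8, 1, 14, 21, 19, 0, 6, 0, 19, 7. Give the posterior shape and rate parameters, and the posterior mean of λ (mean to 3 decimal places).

The Poisson likelihood adds the total count to the shape and the number of exposure periods to the rate. Here ∑xᵢ = 111 and n = 11, so shape 5.6→116.6 and rate 0.7→11.7.
E[λ | data] = 116.6/11.7 = 9.966.

Posterior: Gamma(shape=116.6, rate=11.7); mean ≈ 9.966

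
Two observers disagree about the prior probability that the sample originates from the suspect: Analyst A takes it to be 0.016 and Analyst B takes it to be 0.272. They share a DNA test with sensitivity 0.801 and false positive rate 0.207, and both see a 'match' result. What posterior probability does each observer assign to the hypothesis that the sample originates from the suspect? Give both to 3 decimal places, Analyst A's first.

The likelihood ratio for a 'match' result is 0.801/0.207 = 3.8696.
Analyst A: prior odds 0.016/0.984 = 0.016260; posterior odds 0.062920; posterior probability 0.059.
Analyst B: prior odds 0.272/0.728 = 0.37363; posterior odds 1.4458; posterior probability 0.591.

Analyst A: 0.059; Analyst B: 0.591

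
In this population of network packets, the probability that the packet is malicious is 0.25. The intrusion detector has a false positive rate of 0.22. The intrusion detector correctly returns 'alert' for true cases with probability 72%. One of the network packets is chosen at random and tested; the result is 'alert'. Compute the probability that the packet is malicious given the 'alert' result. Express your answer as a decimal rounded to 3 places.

Let H be the event that the packet is malicious. P(H) = 0.25, so P(¬H) = 0.75. With E the 'alert' result, P(E|H) = 0.72 and P(E|¬H) = 0.22.
P(E) = 0.72·0.25 + 0.22·0.75 = 0.18000 + 0.16500 = 0.34500.
By Bayes' theorem, P(H|E) = 0.18000 / 0.34500 = 0.522.

P(H | E) ≈ 0.522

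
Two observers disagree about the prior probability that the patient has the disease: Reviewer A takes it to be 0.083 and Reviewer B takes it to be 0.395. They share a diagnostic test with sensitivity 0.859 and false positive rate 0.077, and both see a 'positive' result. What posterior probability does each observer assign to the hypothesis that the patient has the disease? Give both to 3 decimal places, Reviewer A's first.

P('+'|H) = 0.859, P('+'|¬H) = 0.077.
Reviewer A: numerator 0.859·0.083 = 0.071297; evidence = 0.071297+0.077·0.917 = 0.14191; posterior = 0.502.
Reviewer B: numerator 0.859·0.395 = 0.33931; evidence = 0.33931+0.077·0.605 = 0.38589; posterior = 0.879.

Reviewer A: 0.502; Reviewer B: 0.879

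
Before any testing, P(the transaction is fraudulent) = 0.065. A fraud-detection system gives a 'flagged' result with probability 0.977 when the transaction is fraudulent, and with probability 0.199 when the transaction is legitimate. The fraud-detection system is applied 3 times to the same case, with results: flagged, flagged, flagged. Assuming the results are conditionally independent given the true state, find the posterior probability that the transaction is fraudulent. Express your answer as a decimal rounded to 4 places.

Posterior P(H) ≈ 0.8916

With H the event that the transaction is fraudulent, the joint likelihood of the observed sequence is P(data|H) = 0.977·0.977·0.977 = 0.93257 and P(data|¬H) = 0.199·0.199·0.199 = 0.0078806.
Bayes: P(H|data) = 0.065·0.93257 / (0.065·0.93257 + 0.935·0.0078806) = 0.060617/0.067986 = 0.8916.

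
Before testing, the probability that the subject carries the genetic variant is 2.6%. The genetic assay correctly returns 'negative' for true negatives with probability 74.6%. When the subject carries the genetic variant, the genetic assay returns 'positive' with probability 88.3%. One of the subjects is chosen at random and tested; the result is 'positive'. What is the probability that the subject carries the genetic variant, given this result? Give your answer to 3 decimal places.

Let H be the event that the subject carries the genetic variant. P(H) = 0.026, so P(¬H) = 0.974. With E the 'positive' result, P(E|H) = 0.883 and P(E|¬H) = 0.254.
P(E) = 0.883·0.026 + 0.254·0.974 = 0.022958 + 0.24740 = 0.27035.
By Bayes' theorem, P(H|E) = 0.022958 / 0.27035 = 0.085.

P(H | E) ≈ 0.085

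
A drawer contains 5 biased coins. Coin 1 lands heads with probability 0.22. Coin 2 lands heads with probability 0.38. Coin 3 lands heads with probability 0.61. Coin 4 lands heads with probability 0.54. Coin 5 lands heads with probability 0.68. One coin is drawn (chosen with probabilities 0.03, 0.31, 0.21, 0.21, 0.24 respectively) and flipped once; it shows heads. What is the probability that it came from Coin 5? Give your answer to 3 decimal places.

Posterior probability ≈ 0.308

P(heads|C1) = 0.22; P(heads|C2) = 0.38; P(heads|C3) = 0.61; P(heads|C4) = 0.54; P(heads|C5) = 0.68.
Prior × likelihood for each source: 0.03·0.22=0.006600, 0.31·0.38=0.1178, 0.21·0.61=0.1281, 0.21·0.54=0.1134, 0.24·0.68=0.1632. Summing gives P(heads) = 0.52910.
P(Coin 5 | heads) = 0.1632 / 0.52910 = 0.308.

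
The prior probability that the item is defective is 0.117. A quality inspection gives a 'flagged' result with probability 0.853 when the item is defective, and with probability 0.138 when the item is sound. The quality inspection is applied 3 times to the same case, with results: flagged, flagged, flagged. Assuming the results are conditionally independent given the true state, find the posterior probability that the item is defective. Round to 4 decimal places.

Let H be the event that the item is defective; start with P(H) = 0.117. P('flagged'|H) = 0.853, P('flagged'|¬H) = 0.138.
Update on result 1 ('flagged'): P(H) ← 0.853·0.1170 / (0.853·0.1170 + 0.138·0.8830) = 0.099801/0.22166 = 0.4503.
Update on result 2 ('flagged'): P(H) ← 0.853·0.4503 / (0.853·0.4503 + 0.138·0.5497) = 0.38407/0.45993 = 0.8351.
Update on result 3 ('flagged'): P(H) ← 0.853·0.8351 / (0.853·0.8351 + 0.138·0.1649) = 0.71230/0.73506 = 0.9690.

Posterior P(H) ≈ 0.9690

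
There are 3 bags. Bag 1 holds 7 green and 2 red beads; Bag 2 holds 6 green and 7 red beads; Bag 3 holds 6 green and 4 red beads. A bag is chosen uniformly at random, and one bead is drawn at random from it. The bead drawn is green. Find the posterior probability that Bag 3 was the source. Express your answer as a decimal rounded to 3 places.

Tabulate prior·likelihood by source: [1] prior 0.333333, lik 0.7778, product 0.2593; [2] prior 0.333333, lik 0.4615, product 0.1538; [3] prior 0.333333, lik 0.6, product 0.2000.
Normalizing constant = 0.61311; the posterior for Bag 3 is its product over the sum, 0.2000/0.61311 = 0.326.

Posterior probability ≈ 0.326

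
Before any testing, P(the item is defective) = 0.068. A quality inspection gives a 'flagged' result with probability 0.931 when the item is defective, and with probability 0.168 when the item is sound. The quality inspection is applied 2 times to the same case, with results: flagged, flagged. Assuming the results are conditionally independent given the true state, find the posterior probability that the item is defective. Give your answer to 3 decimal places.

Posterior P(H) ≈ 0.691

Let H be the event that the item is defective; start with P(H) = 0.068. P('flagged'|H) = 0.931, P('flagged'|¬H) = 0.168.
Update on result 1 ('flagged'): P(H) ← 0.931·0.0680 / (0.931·0.0680 + 0.168·0.9320) = 0.063308/0.21988 = 0.2879.
Update on result 2 ('flagged'): P(H) ← 0.931·0.2879 / (0.931·0.2879 + 0.168·0.7121) = 0.26805/0.38768 = 0.6914.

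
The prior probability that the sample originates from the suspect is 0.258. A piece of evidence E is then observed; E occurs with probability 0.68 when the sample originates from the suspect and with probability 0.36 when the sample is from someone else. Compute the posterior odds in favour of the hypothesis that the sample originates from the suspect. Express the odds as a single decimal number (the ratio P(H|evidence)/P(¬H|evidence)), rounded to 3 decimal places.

Prior odds = 0.258/(1−0.258) = 0.34771.
Likelihood ratio for E = 0.68/0.36 = 1.8889.
Posterior odds = prior odds × LR = 0.65678.

Posterior odds ≈ 0.657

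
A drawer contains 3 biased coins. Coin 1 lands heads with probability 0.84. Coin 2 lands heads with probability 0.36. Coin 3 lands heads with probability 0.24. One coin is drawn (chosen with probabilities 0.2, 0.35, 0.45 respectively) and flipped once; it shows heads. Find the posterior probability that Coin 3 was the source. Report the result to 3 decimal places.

Tabulate prior·likelihood by source: [1] prior 0.2, lik 0.84, product 0.1680; [2] prior 0.35, lik 0.36, product 0.1260; [3] prior 0.45, lik 0.24, product 0.1080.
Normalizing constant = 0.40200; the posterior for Coin 3 is its product over the sum, 0.1080/0.40200 = 0.269.

Posterior probability ≈ 0.269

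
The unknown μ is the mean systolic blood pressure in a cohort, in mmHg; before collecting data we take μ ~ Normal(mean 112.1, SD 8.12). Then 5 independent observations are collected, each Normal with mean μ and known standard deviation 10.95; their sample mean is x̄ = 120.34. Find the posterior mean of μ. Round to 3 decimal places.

Posterior mean ≈ 118.142

Prior precision 1/τ₀² = 1/8.12² = 0.0151666; data precision n/σ² = 5/10.95² = 0.0417005.
Posterior precision = 0.0151666 + 0.0417005 = 0.0568671.
Posterior mean = (0.0151666·112.1 + 0.0417005·120.34) / 0.0568671 = 118.142.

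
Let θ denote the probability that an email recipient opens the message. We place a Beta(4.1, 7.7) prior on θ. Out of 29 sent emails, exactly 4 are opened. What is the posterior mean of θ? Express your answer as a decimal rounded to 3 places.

Posterior mean ≈ 0.199

Observing 4 successes and 25 failures updates Beta(4.1, 7.7) by adding the success and failure counts to the two shape parameters: α = 4.1+4 = 8.1, β = 7.7+25 = 32.7.
Posterior mean = α/(α+β) = 8.1/40.8 = 0.199.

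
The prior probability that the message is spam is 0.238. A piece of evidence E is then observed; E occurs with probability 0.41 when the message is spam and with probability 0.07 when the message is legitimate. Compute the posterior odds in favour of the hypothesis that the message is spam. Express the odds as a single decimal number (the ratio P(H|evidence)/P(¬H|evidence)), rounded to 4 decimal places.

Prior odds = 0.238/(1−0.238) = 0.31234.
Likelihood ratio for E = 0.41/0.07 = 5.8571.
Posterior odds = prior odds × LR = 1.8294.

Posterior odds ≈ 1.8294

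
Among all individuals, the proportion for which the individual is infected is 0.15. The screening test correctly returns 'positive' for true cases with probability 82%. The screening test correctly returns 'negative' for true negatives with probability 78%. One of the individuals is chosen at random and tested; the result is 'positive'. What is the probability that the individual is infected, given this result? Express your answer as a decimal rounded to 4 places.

P(H | E) ≈ 0.3968

Write H for 'the individual is infected'. Prior odds H:¬H = 0.15/0.85 = 0.17647. For the 'positive' outcome, the likelihood ratio is 0.82/0.22 = 3.7273.
Posterior odds = 0.17647 × 3.7273 = 0.65775, so P(H|E) = 0.65775/(1+0.65775) = 0.3968.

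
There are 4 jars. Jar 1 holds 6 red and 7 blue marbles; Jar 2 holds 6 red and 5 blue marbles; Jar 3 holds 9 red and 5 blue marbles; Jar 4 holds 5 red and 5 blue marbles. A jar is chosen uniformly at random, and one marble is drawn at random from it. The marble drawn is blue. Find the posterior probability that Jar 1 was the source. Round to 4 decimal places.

Posterior probability ≈ 0.2910

Tabulate prior·likelihood by source: [1] prior 0.25, lik 0.5385, product 0.1346; [2] prior 0.25, lik 0.4545, product 0.1136; [3] prior 0.25, lik 0.3571, product 0.08929; [4] prior 0.25, lik 0.5, product 0.1250.
Normalizing constant = 0.46254; the posterior for Jar 1 is its product over the sum, 0.1346/0.46254 = 0.2910.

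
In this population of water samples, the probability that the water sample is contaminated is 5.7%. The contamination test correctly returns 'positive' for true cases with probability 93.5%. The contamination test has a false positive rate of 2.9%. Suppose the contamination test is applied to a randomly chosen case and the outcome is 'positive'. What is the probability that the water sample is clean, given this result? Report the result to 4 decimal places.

Write H for 'the water sample is contaminated'. Prior odds H:¬H = 0.057/0.943 = 0.060445. For the 'positive' outcome, the likelihood ratio is 0.935/0.029 = 32.241.
Posterior odds = 0.060445 × 32.241 = 1.9488, so P(H|E) = 1.9488/(1+1.9488) = 0.6609. Then P(¬H|E) = 1 − 0.6609 = 0.3391.

P(¬H | E) ≈ 0.3391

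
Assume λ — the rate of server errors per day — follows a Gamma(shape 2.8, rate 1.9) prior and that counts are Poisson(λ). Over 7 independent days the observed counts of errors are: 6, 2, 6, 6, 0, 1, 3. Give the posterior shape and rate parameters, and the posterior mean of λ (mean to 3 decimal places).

The Poisson likelihood adds the total count to the shape and the number of exposure periods to the rate. Here ∑xᵢ = 24 and n = 7, so shape 2.8→26.8 and rate 1.9→8.9.
Posterior mean = shape/rate = 26.8/8.9 = 3.011.

Posterior: Gamma(shape=26.8, rate=8.9); mean ≈ 3.011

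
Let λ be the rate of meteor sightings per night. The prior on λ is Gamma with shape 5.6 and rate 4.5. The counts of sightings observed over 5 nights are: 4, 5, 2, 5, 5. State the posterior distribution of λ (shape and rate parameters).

Posterior: Gamma(shape=26.6, rate=9.5)

The Poisson likelihood adds the total count to the shape and the number of exposure periods to the rate. Here ∑xᵢ = 21 and n = 5, so shape 5.6→26.6 and rate 4.5→9.5.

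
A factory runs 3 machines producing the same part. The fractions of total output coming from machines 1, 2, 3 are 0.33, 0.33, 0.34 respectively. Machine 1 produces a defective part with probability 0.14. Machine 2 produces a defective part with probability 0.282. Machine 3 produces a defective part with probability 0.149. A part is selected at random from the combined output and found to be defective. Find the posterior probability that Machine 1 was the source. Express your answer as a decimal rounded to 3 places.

Tabulate prior·likelihood by source: [1] prior 0.33, lik 0.14, product 0.04620; [2] prior 0.33, lik 0.282, product 0.09306; [3] prior 0.34, lik 0.149, product 0.05066.
Normalizing constant = 0.18992; the posterior for Machine 1 is its product over the sum, 0.04620/0.18992 = 0.243.

Posterior probability ≈ 0.243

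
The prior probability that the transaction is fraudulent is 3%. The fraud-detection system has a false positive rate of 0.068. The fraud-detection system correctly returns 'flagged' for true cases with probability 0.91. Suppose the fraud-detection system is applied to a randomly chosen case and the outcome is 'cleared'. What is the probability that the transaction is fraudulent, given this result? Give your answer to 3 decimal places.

P(H | E) ≈ 0.003

Let H be the event that the transaction is fraudulent. P(H) = 0.03, so P(¬H) = 0.97. With E the 'cleared' result, P(E|H) = 0.09 and P(E|¬H) = 0.932.
P(E) = 0.09·0.03 + 0.932·0.97 = 0.0027000 + 0.90404 = 0.90674.
By Bayes' theorem, P(H|E) = 0.0027000 / 0.90674 = 0.003.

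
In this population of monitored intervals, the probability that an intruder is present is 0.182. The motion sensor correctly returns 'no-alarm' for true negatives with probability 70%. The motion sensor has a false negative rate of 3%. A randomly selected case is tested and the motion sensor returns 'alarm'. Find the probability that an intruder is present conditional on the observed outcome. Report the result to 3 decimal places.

Let H be the event that an intruder is present. P(H) = 0.182, so P(¬H) = 0.818. With E the 'alarm' result, P(E|H) = 0.97 and P(E|¬H) = 0.3.
P(E) = 0.97·0.182 + 0.3·0.818 = 0.17654 + 0.24540 = 0.42194.
By Bayes' theorem, P(H|E) = 0.17654 / 0.42194 = 0.418.

P(H | E) ≈ 0.418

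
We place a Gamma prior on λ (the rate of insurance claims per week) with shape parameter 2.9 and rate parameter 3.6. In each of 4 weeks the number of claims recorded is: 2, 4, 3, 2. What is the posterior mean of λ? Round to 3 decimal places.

Posterior mean ≈ 1.829

Total count ∑xᵢ = 11 over n = 4 weeks.
Gamma is conjugate to the Poisson likelihood: posterior is Gamma(shape = 2.9+11 = 13.9, rate = 3.6+4 = 7.6).
Posterior mean = shape/rate = 13.9/7.6 = 1.829.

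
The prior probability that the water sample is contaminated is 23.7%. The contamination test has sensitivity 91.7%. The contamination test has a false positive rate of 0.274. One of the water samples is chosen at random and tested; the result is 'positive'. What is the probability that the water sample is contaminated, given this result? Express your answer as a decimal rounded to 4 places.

Let H be the event that the water sample is contaminated. P(H) = 0.237, so P(¬H) = 0.763. With E the 'positive' result, P(E|H) = 0.917 and P(E|¬H) = 0.274.
P(E) = 0.917·0.237 + 0.274·0.763 = 0.21733 + 0.20906 = 0.42639.
By Bayes' theorem, P(H|E) = 0.21733 / 0.42639 = 0.5097.

P(H | E) ≈ 0.5097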